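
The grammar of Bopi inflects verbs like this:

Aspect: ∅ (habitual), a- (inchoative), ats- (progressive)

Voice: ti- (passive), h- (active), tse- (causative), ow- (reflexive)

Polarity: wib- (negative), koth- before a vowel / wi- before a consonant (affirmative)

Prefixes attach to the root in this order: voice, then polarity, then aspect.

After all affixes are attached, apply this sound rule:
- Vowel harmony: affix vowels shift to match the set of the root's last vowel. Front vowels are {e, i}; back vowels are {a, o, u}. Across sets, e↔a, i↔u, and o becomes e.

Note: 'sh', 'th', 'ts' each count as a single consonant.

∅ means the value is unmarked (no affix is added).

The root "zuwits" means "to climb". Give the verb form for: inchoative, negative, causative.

ewibtsezuwits

Attach voice causative tse- → tsezuwits.
Attach polarity negative wib- → wibtsezuwits.
Attach aspect inchoative a- → awibtsezuwits.
Apply vowel harmony: awibtsezuwits → ewibtsezuwits.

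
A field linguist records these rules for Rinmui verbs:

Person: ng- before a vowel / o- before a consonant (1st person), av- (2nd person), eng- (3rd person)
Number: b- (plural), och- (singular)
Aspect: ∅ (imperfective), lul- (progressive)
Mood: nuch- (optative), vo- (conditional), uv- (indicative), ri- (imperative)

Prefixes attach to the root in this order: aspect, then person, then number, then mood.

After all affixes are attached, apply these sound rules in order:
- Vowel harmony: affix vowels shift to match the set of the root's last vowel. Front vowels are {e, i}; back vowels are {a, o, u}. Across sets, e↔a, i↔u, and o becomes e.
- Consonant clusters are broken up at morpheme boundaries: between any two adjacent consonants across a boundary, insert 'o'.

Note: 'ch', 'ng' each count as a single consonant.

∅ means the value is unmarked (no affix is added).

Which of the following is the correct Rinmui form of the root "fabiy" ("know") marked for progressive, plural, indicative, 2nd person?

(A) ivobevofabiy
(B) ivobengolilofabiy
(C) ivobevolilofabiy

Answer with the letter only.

C

Attach aspect progressive lul- → lulfabiy.
Attach person 2nd person av- → avlulfabiy.
Attach number plural b- → bavlulfabiy.
Attach mood indicative uv- → uvbavlulfabiy.
Apply vowel harmony: uvbavlulfabiy → ivbevlilfabiy.
Apply epenthesis: ivbevlilfabiy → ivobevolilofabiy.
So the correct form is ivobevolilofabiy, option (C).
(B) ivobengolilofabiy is wrong: it uses 3rd person instead of 2nd person for person.
(A) ivobevofabiy is wrong: it uses imperfective instead of progressive for aspect.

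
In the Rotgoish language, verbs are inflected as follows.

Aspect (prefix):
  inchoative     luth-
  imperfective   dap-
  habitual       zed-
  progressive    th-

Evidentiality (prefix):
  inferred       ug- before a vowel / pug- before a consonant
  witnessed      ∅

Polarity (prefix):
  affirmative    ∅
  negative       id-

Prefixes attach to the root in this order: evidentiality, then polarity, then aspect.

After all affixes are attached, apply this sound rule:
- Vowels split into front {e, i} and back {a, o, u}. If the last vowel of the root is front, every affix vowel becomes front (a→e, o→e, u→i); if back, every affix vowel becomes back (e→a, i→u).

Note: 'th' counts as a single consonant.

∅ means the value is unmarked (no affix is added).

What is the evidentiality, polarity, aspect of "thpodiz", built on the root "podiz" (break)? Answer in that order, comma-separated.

Segment: th-podiz.
evidentiality: ∅ → witnessed.
polarity: ∅ → affirmative.
aspect: th- → progressive.

witnessed, affirmative, progressive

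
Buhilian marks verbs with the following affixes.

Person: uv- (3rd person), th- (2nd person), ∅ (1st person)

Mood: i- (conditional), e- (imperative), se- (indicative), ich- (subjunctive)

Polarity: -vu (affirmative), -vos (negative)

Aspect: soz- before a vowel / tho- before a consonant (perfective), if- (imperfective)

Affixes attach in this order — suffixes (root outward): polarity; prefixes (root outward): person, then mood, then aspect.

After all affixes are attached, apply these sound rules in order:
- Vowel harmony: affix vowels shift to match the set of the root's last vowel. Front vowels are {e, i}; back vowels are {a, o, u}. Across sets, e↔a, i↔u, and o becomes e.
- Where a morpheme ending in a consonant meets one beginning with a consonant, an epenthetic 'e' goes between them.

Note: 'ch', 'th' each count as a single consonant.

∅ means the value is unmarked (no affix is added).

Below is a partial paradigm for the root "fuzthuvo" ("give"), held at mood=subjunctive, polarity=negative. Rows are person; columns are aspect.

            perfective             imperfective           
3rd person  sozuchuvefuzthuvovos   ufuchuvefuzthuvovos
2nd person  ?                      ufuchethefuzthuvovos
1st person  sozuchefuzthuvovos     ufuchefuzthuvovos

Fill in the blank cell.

Attach person 2nd person th- → thfuzthuvo.
Attach mood subjunctive ich- → ichthfuzthuvo.
Attach aspect perfective soz- (before vowel 'i') → sozichthfuzthuvo.
Attach polarity negative -vos → sozichthfuzthuvovos.
Apply vowel harmony: sozichthfuzthuvovos → sozuchthfuzthuvovos.
Apply epenthesis: sozuchthfuzthuvovos → sozuchethefuzthuvovos.

sozuchethefuzthuvovos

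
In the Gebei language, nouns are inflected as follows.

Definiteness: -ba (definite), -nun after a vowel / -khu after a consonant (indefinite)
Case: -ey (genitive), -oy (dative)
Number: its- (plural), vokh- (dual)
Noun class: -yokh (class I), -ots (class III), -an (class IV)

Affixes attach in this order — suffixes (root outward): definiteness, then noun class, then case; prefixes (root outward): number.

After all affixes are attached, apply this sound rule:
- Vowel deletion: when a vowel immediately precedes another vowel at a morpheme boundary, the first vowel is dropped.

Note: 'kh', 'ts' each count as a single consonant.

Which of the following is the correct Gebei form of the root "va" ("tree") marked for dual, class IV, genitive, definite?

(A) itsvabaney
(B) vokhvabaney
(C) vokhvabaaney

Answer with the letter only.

B

Attach definiteness definite -ba → vaba.
Attach number dual vokh- → vokhvaba.
Attach noun class class IV -an → vokhvabaan.
Attach case genitive -ey → vokhvabaaney.
Apply vowel deletion: vokhvabaaney → vokhvabaney.
So the correct form is vokhvabaney, option (B).
(C) vokhvabaaney is wrong: it fails to apply the sound rule(s).
(A) itsvabaney is wrong: it uses plural instead of dual for number.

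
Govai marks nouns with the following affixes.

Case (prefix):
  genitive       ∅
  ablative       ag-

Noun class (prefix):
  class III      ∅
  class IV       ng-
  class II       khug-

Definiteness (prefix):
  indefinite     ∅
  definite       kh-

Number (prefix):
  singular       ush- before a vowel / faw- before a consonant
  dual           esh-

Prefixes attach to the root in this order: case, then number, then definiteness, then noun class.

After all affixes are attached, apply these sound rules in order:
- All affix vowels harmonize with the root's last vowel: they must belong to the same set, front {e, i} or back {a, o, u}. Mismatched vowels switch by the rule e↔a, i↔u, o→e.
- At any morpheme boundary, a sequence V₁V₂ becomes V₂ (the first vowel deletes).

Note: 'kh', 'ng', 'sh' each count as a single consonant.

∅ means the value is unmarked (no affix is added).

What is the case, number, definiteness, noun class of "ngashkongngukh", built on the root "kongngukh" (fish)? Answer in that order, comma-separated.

genitive, dual, indefinite, class IV

Segment: ng-esh-kongngukh.
case: ∅ → genitive.
number: esh- → dual.
definiteness: ∅ → indefinite.
noun class: ng- → class IV.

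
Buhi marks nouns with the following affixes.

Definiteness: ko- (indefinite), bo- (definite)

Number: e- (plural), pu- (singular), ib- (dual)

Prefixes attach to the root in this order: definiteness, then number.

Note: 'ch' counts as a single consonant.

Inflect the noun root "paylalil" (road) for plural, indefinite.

Attach definiteness indefinite ko- → kopaylalil.
Attach number plural e- → ekopaylalil.

ekopaylalil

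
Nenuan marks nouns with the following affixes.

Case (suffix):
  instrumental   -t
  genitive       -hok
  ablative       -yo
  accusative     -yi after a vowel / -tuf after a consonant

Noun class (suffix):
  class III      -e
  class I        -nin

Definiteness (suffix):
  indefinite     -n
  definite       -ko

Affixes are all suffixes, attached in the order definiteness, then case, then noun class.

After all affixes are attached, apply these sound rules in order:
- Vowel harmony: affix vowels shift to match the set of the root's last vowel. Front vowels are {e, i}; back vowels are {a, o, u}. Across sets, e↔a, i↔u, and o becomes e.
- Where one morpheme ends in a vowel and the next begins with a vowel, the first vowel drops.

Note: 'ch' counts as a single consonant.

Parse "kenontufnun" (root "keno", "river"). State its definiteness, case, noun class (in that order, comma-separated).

Segment: keno-n-tuf-nin.
definiteness: -n → indefinite.
case: -yi/tuf → accusative.
noun class: -nin → class I.

indefinite, accusative, class I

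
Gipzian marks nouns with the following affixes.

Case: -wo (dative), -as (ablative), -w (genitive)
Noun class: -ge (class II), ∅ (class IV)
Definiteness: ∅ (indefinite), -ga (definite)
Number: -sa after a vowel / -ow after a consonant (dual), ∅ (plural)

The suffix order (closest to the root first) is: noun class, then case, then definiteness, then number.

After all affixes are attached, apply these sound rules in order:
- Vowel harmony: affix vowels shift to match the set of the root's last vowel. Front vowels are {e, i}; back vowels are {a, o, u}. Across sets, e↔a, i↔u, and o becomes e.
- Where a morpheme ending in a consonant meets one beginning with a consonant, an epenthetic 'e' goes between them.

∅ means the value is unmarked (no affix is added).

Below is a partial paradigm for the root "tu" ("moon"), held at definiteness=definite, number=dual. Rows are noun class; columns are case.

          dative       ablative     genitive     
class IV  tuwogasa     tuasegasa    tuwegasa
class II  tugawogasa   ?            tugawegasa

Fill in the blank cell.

tugaasegasa

Attach noun class class II -ge → tuge.
Attach case ablative -as → tugeas.
Attach definiteness definite -ga → tugeasga.
Attach number dual -sa (after vowel 'a') → tugeasgasa.
Apply vowel harmony: tugeasgasa → tugaasgasa.
Apply epenthesis: tugaasgasa → tugaasegasa.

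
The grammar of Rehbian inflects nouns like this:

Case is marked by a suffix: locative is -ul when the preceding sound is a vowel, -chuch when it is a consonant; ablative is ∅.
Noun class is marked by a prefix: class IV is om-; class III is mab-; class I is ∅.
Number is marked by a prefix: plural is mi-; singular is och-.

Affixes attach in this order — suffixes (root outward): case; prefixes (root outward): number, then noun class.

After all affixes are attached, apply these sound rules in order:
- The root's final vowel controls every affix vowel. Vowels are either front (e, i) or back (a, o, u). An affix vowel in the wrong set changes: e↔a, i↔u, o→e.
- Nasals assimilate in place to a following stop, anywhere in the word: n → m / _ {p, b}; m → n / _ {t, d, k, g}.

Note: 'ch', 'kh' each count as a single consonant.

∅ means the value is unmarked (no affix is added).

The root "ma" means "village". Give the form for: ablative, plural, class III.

mabmuma

Attach number plural mi- → mima.
case = ablative: zero marking, form stays mima.
Attach noun class class III mab- → mabmima.
Apply vowel harmony: mabmima → mabmuma.
Nasal assimilation: no change.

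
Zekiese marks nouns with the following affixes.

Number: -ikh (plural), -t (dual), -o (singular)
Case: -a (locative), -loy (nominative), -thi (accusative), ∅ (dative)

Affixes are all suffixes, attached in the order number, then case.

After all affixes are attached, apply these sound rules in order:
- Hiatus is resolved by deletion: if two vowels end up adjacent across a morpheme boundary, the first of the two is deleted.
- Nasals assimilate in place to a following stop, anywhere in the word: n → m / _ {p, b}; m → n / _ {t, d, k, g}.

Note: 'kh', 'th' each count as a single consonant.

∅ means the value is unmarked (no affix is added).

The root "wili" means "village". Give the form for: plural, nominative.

Attach number plural -ikh → wiliikh.
Attach case nominative -loy → wiliikhloy.
Apply vowel deletion: wiliikhloy → wilikhloy.
Nasal assimilation: no change.

wilikhloy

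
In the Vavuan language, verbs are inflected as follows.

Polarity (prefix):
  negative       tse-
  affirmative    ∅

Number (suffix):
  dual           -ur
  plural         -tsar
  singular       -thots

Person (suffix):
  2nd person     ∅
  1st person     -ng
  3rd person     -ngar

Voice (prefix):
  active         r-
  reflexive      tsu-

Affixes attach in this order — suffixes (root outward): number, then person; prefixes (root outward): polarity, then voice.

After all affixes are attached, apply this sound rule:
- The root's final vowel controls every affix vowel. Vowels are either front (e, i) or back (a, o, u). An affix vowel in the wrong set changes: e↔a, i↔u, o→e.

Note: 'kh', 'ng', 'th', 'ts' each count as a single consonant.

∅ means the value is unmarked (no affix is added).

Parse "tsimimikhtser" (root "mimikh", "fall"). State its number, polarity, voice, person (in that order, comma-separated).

plural, affirmative, reflexive, 2nd person

Segment: tsu-mimikh-tsar.
number: -tsar → plural.
polarity: ∅ → affirmative.
voice: tsu- → reflexive.
person: ∅ → 2nd person.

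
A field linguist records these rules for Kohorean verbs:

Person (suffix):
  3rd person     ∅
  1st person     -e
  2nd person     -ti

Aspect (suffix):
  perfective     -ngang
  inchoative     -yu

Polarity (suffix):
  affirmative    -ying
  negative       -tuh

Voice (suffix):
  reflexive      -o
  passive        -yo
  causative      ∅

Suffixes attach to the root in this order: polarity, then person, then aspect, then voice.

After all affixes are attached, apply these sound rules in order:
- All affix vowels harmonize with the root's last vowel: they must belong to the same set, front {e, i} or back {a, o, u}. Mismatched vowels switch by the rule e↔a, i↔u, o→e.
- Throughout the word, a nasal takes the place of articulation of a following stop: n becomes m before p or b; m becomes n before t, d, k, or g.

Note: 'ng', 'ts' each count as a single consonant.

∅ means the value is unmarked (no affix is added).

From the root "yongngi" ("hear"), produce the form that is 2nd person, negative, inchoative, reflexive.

yongngitihtiyie

Attach polarity negative -tuh → yongngituh.
Attach person 2nd person -ti → yongngituhti.
Attach aspect inchoative -yu → yongngituhtiyu.
Attach voice reflexive -o → yongngituhtiyuo.
Apply vowel harmony: yongngituhtiyuo → yongngitihtiyie.
Nasal assimilation: no change.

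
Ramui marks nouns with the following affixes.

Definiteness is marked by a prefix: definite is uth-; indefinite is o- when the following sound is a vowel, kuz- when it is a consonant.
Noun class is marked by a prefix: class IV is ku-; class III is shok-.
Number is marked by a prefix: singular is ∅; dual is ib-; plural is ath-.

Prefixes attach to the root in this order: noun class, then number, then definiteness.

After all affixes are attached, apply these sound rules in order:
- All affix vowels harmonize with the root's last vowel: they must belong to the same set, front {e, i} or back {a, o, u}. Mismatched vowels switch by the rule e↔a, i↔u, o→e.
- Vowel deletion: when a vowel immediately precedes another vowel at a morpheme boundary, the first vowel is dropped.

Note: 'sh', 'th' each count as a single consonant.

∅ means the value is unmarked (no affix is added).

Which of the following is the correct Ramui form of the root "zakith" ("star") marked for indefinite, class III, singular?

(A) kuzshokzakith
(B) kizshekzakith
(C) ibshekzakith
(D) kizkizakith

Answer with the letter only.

B

Attach noun class class III shok- → shokzakith.
number = singular: zero marking, form stays shokzakith.
Attach definiteness indefinite kuz- (before consonant 'sh') → kuzshokzakith.
Apply vowel harmony: kuzshokzakith → kizshekzakith.
Vowel deletion: no change.
So the correct form is kizshekzakith, option (B).
(C) ibshekzakith is wrong: it uses dual instead of singular for number.
(D) kizkizakith is wrong: it uses class IV instead of class III for noun class.
(A) kuzshokzakith is wrong: it fails to apply the sound rule(s).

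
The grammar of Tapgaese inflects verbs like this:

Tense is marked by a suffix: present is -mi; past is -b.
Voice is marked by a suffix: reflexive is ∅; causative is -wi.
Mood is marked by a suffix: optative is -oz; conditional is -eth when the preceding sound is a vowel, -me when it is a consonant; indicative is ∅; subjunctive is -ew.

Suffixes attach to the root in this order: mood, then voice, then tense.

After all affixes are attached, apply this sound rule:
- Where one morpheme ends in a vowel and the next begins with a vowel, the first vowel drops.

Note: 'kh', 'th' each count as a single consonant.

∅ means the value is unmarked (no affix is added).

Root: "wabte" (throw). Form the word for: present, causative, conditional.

Attach mood conditional -eth (after vowel 'e') → wabteeth.
Attach voice causative -wi → wabteethwi.
Attach tense present -mi → wabteethwimi.
Apply vowel deletion: wabteethwimi → wabtethwimi.

wabtethwimi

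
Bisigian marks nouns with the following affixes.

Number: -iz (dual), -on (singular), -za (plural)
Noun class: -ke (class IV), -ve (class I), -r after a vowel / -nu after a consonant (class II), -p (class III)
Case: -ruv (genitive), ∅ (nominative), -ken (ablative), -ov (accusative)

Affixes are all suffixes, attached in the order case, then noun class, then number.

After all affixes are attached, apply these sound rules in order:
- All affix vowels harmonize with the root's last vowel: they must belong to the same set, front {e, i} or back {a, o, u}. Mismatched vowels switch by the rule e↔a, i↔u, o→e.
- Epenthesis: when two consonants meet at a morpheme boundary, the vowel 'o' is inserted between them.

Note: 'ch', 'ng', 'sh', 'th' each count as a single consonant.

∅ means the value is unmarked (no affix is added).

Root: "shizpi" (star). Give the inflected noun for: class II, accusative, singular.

shizpievonien

Attach case accusative -ov → shizpiov.
Attach noun class class II -nu (after consonant 'v') → shizpiovnu.
Attach number singular -on → shizpiovnuon.
Apply vowel harmony: shizpiovnuon → shizpievnien.
Apply epenthesis: shizpievnien → shizpievonien.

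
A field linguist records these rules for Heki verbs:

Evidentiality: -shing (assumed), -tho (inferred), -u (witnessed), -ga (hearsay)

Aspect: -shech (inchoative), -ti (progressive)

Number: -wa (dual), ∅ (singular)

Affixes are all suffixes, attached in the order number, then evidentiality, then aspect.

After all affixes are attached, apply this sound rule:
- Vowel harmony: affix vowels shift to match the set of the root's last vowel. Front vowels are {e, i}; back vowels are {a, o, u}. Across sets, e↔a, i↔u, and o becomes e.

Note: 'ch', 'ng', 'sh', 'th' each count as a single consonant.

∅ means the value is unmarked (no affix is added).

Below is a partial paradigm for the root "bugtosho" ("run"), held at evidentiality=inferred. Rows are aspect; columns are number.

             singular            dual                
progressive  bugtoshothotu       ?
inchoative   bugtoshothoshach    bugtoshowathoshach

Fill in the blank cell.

bugtoshowathotu

Attach number dual -wa → bugtoshowa.
Attach evidentiality inferred -tho → bugtoshowatho.
Attach aspect progressive -ti → bugtoshowathoti.
Apply vowel harmony: bugtoshowathoti → bugtoshowathotu.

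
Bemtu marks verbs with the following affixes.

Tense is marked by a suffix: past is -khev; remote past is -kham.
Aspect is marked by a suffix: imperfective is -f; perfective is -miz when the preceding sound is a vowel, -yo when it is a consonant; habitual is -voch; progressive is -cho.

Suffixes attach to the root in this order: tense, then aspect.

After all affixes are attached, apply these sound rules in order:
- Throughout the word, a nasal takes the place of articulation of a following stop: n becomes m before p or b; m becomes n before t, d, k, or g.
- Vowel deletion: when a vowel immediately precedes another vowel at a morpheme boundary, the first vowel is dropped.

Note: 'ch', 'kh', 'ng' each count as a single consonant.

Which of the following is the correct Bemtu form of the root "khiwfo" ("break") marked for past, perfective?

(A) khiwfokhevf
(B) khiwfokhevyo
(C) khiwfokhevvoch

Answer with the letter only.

Attach tense past -khev → khiwfokhev.
Attach aspect perfective -yo (after consonant 'v') → khiwfokhevyo.
Nasal assimilation: no change.
Vowel deletion: no change.
So the correct form is khiwfokhevyo, option (B).
(A) khiwfokhevf is wrong: it uses imperfective instead of perfective for aspect.
(C) khiwfokhevvoch is wrong: it uses habitual instead of perfective for aspect.

B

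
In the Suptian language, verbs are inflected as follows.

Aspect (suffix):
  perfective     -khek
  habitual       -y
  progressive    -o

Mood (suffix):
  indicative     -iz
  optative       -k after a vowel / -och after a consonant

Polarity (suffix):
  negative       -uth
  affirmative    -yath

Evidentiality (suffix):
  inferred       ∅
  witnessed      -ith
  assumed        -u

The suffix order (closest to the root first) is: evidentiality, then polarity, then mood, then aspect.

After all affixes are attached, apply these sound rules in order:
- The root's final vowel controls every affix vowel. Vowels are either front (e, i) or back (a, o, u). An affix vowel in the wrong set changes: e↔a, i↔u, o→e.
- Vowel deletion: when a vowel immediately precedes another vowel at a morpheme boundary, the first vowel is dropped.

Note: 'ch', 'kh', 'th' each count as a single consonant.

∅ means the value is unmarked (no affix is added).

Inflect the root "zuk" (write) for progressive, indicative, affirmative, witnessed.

zukuthyathuzo

Attach evidentiality witnessed -ith → zukith.
Attach polarity affirmative -yath → zukithyath.
Attach mood indicative -iz → zukithyathiz.
Attach aspect progressive -o → zukithyathizo.
Apply vowel harmony: zukithyathizo → zukuthyathuzo.
Vowel deletion: no change.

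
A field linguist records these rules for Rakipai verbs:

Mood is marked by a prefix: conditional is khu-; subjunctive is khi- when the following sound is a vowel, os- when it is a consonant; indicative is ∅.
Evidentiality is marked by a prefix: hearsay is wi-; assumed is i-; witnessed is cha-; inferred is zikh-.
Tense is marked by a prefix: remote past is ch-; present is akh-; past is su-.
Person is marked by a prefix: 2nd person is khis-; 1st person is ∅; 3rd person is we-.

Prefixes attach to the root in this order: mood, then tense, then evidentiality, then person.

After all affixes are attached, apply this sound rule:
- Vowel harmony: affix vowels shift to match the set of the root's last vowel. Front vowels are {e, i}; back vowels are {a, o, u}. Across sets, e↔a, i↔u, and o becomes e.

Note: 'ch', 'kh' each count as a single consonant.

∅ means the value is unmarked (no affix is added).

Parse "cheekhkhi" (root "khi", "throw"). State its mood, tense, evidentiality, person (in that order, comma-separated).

indicative, present, witnessed, 1st person

Segment: cha-akh-khi.
mood: ∅ → indicative.
tense: akh- → present.
evidentiality: cha- → witnessed.
person: ∅ → 1st person.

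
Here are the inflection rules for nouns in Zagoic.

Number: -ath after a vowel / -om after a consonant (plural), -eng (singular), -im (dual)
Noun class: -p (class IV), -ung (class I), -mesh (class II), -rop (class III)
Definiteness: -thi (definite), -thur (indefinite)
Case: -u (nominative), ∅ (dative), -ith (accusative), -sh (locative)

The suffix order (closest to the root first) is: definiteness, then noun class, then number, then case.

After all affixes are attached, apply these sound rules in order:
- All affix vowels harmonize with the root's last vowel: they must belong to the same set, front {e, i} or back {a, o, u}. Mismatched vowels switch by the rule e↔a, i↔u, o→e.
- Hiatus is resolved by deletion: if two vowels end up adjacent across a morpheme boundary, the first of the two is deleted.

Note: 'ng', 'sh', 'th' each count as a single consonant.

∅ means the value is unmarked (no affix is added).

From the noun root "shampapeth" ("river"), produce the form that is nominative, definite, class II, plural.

shampapeththimeshemi

Attach definiteness definite -thi → shampapeththi.
Attach noun class class II -mesh → shampapeththimesh.
Attach number plural -om (after consonant 'sh') → shampapeththimeshom.
Attach case nominative -u → shampapeththimeshomu.
Apply vowel harmony: shampapeththimeshomu → shampapeththimeshemi.
Vowel deletion: no change.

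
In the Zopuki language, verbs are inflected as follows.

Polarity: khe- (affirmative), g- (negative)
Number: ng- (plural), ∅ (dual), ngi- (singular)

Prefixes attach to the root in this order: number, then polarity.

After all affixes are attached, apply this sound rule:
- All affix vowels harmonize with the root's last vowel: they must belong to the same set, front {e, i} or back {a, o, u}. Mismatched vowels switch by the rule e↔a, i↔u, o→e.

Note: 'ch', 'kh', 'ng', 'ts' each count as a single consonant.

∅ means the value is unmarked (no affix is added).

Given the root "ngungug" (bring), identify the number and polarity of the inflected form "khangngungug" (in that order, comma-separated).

Segment: khe-ng-ngungug.
number: ng- → plural.
polarity: khe- → affirmative.

plural, affirmative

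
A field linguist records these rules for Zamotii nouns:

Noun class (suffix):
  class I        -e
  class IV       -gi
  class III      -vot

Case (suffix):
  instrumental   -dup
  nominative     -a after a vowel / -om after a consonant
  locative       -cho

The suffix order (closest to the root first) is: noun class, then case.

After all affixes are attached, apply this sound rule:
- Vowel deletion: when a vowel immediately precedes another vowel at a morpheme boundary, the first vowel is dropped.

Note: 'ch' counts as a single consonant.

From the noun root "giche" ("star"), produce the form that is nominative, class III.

Attach noun class class III -vot → gichevot.
Attach case nominative -om (after consonant 't') → gichevotom.
Vowel deletion: no change.

gichevotom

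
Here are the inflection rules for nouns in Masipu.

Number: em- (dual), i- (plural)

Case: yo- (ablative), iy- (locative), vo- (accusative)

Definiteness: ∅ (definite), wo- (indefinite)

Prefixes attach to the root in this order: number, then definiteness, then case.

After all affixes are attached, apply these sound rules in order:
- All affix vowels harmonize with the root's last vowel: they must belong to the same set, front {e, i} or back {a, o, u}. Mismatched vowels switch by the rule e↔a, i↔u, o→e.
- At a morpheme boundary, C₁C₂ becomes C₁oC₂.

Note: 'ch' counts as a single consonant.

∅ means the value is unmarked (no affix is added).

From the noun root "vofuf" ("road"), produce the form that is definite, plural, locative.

uyuvofuf

Attach number plural i- → ivofuf.
definiteness = definite: zero marking, form stays ivofuf.
Attach case locative iy- → iyivofuf.
Apply vowel harmony: iyivofuf → uyuvofuf.
Epenthesis: no change.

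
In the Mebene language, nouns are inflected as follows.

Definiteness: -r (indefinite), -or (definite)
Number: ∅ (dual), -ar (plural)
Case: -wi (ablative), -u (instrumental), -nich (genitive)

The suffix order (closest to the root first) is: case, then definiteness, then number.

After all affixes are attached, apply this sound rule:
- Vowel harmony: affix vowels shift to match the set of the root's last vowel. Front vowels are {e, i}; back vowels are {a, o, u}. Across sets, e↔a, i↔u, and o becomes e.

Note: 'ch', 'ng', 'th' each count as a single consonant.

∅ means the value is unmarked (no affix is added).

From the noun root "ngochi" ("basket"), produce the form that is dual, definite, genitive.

ngochinicher

Attach case genitive -nich → ngochinich.
Attach definiteness definite -or → ngochinichor.
number = dual: zero marking, form stays ngochinichor.
Apply vowel harmony: ngochinichor → ngochinicher.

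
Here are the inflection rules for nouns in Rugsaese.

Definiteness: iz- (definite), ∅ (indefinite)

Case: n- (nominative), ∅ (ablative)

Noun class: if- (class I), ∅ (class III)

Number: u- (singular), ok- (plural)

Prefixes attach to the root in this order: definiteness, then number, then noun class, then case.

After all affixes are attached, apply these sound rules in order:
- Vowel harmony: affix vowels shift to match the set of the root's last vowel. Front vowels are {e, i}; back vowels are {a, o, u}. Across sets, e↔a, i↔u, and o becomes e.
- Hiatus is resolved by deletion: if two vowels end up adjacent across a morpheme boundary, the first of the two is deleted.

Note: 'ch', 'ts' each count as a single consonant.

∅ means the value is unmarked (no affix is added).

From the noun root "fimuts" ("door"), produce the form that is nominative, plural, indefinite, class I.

nufokfimuts

definiteness = indefinite: zero marking, form stays fimuts.
Attach number plural ok- → okfimuts.
Attach noun class class I if- → ifokfimuts.
Attach case nominative n- → nifokfimuts.
Apply vowel harmony: nifokfimuts → nufokfimuts.
Vowel deletion: no change.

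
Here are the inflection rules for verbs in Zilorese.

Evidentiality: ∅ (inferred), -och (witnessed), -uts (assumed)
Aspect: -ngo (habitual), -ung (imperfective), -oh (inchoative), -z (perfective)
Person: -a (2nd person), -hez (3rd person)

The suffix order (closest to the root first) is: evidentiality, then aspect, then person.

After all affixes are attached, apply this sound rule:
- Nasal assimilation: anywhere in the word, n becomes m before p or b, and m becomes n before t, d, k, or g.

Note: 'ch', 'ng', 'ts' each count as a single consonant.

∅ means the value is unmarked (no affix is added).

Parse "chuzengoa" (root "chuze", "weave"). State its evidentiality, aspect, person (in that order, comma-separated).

Segment: chuze-ngo-a.
evidentiality: ∅ → inferred.
aspect: -ngo → habitual.
person: -a → 2nd person.

inferred, habitual, 2nd person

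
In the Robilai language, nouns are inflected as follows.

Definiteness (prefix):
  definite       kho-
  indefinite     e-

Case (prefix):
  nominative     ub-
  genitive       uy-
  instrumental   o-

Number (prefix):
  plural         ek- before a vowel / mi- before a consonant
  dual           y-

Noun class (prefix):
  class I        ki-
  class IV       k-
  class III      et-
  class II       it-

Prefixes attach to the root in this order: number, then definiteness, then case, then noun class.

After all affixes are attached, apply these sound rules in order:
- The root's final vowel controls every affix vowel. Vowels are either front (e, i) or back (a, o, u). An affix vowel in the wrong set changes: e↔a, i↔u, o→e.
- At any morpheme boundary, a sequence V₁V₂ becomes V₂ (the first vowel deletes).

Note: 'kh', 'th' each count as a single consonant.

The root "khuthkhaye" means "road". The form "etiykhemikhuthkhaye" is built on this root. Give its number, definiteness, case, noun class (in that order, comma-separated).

Segment: et-uy-kho-mi-khuthkhaye.
number: ek/mi- → plural.
definiteness: kho- → definite.
case: uy- → genitive.
noun class: et- → class III.

plural, definite, genitive, class III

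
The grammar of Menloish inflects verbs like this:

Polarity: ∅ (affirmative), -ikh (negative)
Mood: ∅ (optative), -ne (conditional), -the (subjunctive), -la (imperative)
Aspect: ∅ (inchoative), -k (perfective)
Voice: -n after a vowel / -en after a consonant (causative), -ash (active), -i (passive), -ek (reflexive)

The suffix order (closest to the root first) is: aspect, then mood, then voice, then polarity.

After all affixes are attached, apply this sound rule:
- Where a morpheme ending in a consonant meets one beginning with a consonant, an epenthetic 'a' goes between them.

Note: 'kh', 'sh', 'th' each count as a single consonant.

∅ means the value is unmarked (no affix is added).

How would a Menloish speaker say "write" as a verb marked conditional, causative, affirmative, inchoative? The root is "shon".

aspect = inchoative: zero marking, form stays shon.
Attach mood conditional -ne → shonne.
Attach voice causative -n (after vowel 'e') → shonnen.
polarity = affirmative: zero marking, form stays shonnen.
Apply epenthesis: shonnen → shonanen.

shonanen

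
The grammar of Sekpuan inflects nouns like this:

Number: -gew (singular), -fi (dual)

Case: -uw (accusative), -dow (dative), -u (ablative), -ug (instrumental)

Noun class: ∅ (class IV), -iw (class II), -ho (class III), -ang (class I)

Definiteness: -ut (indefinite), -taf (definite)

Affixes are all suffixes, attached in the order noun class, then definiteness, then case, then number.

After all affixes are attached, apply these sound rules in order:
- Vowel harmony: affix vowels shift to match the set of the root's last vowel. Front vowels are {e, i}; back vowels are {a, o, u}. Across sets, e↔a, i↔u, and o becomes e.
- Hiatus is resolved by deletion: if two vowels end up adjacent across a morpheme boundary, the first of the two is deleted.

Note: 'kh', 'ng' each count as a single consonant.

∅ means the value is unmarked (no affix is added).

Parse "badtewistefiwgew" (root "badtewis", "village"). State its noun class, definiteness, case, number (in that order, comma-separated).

class IV, definite, accusative, singular

Segment: badtewis-taf-uw-gew.
noun class: ∅ → class IV.
definiteness: -taf → definite.
case: -uw → accusative.
number: -gew → singular.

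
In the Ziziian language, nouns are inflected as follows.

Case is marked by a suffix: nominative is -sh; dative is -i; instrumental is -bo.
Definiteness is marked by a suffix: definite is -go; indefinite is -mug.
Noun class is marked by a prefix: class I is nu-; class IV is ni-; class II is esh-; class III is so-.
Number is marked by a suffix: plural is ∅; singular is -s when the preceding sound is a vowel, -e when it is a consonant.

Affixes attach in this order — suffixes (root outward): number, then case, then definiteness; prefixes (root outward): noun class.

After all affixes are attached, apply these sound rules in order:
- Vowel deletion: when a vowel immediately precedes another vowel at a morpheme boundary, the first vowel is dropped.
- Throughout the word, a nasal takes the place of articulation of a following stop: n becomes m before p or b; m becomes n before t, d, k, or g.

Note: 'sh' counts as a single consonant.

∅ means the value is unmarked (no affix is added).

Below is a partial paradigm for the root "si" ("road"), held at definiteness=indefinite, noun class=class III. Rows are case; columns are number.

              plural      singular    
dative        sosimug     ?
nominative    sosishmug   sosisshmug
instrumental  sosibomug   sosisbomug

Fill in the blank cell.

Attach number singular -s (after vowel 'i') → sis.
Attach case dative -i → sisi.
Attach definiteness indefinite -mug → sisimug.
Attach noun class class III so- → sosisimug.
Vowel deletion: no change.
Nasal assimilation: no change.

sosisimug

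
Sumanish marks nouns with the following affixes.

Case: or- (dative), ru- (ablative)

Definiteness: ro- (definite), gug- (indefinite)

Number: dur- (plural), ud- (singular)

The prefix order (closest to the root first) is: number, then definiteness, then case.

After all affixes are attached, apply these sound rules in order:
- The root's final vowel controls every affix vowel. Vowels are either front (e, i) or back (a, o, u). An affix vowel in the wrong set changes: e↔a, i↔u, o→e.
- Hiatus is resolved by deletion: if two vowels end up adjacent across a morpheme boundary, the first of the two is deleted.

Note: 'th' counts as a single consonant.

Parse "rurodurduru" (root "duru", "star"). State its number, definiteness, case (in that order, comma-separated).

Segment: ru-ro-dur-duru.
number: dur- → plural.
definiteness: ro- → definite.
case: ru- → ablative.

plural, definite, ablative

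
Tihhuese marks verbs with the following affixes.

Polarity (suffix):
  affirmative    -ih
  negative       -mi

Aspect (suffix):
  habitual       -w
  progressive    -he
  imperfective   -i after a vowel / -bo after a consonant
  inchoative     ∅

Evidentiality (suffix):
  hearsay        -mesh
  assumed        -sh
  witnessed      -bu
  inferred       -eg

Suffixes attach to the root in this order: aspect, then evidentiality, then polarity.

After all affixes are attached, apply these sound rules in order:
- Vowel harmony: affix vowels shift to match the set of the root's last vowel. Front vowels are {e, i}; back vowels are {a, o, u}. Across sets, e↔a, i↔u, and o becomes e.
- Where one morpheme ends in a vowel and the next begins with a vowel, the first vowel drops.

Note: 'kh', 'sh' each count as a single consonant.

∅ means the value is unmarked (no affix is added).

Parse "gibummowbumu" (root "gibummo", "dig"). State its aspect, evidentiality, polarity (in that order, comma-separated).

Segment: gibummo-w-bu-mi.
aspect: -w → habitual.
evidentiality: -bu → witnessed.
polarity: -mi → negative.

habitual, witnessed, negative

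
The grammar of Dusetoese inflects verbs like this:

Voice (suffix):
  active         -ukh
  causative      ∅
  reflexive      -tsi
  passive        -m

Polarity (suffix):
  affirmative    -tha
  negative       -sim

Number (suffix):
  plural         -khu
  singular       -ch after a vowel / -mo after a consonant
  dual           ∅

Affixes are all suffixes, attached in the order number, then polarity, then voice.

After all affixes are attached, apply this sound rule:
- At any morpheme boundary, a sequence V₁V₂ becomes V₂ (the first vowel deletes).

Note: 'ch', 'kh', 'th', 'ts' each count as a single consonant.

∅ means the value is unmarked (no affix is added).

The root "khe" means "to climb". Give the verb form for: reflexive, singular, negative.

Attach number singular -ch (after vowel 'e') → khech.
Attach polarity negative -sim → khechsim.
Attach voice reflexive -tsi → khechsimtsi.
Vowel deletion: no change.

khechsimtsi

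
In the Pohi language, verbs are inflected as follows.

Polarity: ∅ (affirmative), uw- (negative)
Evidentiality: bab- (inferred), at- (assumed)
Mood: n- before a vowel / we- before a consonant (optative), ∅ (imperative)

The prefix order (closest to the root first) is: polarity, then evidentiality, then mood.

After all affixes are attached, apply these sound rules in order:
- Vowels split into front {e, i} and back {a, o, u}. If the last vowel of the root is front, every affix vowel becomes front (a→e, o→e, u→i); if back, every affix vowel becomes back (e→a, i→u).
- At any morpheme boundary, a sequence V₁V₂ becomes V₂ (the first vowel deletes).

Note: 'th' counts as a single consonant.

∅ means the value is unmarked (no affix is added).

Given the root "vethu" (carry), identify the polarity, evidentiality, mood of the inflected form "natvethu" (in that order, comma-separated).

affirmative, assumed, optative

Segment: n-at-vethu.
polarity: ∅ → affirmative.
evidentiality: at- → assumed.
mood: n/we- → optative.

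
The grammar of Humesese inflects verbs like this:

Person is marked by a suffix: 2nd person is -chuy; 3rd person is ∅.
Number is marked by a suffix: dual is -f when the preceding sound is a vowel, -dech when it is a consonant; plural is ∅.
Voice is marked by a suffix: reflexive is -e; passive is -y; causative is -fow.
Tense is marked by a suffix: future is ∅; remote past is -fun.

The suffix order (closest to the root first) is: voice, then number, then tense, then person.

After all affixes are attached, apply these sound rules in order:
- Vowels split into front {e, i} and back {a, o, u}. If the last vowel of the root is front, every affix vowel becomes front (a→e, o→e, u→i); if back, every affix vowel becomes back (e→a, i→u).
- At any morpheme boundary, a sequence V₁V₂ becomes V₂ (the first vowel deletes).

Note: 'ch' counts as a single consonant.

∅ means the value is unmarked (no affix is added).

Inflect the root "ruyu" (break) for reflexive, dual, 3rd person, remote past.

Attach voice reflexive -e → ruyue.
Attach number dual -f (after vowel 'e') → ruyuef.
Attach tense remote past -fun → ruyueffun.
person = 3rd person: zero marking, form stays ruyueffun.
Apply vowel harmony: ruyueffun → ruyuaffun.
Apply vowel deletion: ruyuaffun → ruyaffun.

ruyaffun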